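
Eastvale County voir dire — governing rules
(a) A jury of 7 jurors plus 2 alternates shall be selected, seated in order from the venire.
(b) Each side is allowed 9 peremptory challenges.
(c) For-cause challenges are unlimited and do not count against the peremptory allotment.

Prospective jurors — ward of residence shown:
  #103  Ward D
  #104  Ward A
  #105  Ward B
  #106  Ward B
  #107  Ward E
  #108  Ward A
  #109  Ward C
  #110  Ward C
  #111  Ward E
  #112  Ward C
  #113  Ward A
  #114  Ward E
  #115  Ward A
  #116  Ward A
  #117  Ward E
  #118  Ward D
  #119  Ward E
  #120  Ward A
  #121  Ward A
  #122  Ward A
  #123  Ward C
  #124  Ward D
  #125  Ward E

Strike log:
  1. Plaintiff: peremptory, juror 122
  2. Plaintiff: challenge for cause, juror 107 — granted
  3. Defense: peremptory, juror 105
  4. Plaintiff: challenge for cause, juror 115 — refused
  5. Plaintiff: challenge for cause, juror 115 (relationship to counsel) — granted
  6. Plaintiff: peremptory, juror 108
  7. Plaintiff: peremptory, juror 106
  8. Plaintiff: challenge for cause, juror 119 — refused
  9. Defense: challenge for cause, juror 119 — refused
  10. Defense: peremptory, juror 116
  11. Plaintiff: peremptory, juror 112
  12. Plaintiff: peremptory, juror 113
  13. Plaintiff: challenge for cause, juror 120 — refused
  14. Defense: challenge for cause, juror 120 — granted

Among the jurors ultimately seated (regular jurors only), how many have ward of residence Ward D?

1

Removed: #105, #106, #107, #108, #112, #113, #115, #116, #120, #122.
Seated jurors 1–7: #103, #104, #109, #110, #111, #114, #117 (alternates #118, #119 not counted).
Of those, in Ward D: #103 → 1.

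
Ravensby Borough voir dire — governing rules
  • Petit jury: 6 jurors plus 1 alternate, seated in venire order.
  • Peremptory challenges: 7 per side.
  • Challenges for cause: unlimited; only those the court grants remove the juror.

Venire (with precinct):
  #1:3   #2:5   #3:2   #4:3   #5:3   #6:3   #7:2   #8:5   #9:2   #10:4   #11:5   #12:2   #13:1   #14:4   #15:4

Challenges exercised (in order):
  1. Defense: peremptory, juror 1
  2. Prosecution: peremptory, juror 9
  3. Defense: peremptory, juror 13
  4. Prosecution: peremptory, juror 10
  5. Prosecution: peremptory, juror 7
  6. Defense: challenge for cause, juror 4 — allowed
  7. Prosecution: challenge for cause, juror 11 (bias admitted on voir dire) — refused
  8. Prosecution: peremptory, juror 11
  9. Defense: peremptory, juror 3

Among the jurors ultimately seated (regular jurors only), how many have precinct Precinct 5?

2

Removed: #1, #3, #4, #7, #9, #10, #11, #13.
Seated jurors 1–6: #2, #5, #6, #8, #12, #14 (alternates #15 not counted).
Of those, in Precinct 5: #2, #8 → 2.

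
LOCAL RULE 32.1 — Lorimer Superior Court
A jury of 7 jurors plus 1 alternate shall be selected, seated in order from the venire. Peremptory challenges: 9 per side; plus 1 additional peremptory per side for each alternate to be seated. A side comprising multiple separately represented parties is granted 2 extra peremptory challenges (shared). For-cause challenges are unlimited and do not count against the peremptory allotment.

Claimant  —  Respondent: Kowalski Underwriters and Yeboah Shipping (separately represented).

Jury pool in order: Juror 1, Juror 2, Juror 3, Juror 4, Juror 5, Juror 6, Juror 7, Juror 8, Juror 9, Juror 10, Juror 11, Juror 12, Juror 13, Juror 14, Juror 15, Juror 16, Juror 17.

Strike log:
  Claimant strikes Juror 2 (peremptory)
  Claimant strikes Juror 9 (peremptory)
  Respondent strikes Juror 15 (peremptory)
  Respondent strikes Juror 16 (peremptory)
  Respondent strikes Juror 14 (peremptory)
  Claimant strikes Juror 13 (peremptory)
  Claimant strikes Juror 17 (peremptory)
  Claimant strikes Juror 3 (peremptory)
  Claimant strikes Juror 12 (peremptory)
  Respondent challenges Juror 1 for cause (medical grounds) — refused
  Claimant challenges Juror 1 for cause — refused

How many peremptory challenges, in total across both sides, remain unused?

13

Claimant allotment: 9 base + 1 × 1 alternate = 10. Respondent allotment: 9 base + 1 × 1 alternate + 2 multi-party = 12.
Claimant peremptories used: #2, #9, #13, #17, #3, #12 — 6 (the for-cause on #1 doesn't count).
Respondent peremptories used: #15, #16, #14 — 3 (the for-cause on #1 doesn't count).
Remaining: (10 − 6) + (12 − 3) = 13.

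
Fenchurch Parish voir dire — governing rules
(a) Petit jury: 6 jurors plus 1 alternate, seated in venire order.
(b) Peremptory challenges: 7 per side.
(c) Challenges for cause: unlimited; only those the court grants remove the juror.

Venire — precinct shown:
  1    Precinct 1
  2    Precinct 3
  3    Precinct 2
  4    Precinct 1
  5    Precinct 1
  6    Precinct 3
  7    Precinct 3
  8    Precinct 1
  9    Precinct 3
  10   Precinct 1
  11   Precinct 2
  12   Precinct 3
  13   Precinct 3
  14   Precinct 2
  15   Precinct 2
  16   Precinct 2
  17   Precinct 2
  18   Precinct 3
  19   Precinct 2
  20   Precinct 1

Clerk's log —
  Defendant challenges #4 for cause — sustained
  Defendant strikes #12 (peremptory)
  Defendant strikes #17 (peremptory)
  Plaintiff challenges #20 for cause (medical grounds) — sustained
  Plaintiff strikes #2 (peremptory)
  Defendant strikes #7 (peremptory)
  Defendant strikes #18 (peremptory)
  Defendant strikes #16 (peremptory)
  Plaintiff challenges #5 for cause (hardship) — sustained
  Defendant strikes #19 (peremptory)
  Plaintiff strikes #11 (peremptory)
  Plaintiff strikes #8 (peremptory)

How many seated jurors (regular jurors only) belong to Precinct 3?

3

Removed: #2, #4, #5, #7, #8, #11, #12, #16, #17, #18, #19, #20.
Seated jurors 1–6: #1, #3, #6, #9, #10, #13 (alternates #14 not counted).
Of those, in Precinct 3: #6, #9, #13 → 3.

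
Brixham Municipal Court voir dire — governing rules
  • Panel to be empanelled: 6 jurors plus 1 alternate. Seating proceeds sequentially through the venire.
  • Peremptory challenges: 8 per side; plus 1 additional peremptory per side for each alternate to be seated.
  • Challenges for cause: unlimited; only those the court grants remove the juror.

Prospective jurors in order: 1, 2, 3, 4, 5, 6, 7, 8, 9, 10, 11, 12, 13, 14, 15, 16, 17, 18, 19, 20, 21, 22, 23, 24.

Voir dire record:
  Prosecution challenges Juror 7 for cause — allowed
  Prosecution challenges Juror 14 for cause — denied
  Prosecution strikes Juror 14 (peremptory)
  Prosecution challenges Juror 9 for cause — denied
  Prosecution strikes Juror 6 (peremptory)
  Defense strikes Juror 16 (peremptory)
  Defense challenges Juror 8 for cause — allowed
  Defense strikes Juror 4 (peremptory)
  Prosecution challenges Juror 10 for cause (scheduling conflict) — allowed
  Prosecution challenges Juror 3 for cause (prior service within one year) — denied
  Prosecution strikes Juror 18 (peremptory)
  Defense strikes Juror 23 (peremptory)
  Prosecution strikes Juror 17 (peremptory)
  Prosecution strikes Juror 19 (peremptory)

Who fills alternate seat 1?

Removed: #4, #6, #7, #8, #10, #14, #16, #17, #18, #19, #23. (#3, #9 stay — for-cause denied.)
Filling seats in venire order through position 7: #1, #2, #3, #5, #9, #11, #12.
So alternate 1 is #12.

12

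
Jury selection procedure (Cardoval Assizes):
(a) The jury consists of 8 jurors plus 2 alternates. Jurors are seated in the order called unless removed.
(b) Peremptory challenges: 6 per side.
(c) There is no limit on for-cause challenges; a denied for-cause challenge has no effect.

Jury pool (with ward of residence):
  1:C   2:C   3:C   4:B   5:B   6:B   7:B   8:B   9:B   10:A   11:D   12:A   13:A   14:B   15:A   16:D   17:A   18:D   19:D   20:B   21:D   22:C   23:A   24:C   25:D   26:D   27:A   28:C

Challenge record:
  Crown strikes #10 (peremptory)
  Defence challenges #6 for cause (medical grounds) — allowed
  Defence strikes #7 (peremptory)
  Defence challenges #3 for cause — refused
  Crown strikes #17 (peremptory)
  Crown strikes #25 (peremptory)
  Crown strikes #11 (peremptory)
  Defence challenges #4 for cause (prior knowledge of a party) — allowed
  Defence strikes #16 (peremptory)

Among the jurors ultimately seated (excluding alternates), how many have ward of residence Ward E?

Removed: #4, #6, #7, #10, #11, #16, #17, #25.
Seated jurors 1–8: #1, #2, #3, #5, #8, #9, #12, #13 (alternates #14, #15 not counted).
None of those are in Ward E → 0.

0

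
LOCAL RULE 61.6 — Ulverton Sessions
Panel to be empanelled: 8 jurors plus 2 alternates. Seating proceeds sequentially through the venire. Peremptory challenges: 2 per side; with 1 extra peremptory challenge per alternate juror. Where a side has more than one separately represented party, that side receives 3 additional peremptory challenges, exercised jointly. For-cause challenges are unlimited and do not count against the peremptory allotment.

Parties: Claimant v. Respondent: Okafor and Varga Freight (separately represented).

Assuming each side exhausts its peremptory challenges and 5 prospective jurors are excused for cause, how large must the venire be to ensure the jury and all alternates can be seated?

Seats to fill: 8 + 2 alternates = 10.
Peremptories — Claimant: 2 + 1×2 = 4; Respondent: 2 + 1×2 + 3 = 7; total 11.
For-cause removals: 5.
Minimum venire: 10 + 11 + 5 = 26.

26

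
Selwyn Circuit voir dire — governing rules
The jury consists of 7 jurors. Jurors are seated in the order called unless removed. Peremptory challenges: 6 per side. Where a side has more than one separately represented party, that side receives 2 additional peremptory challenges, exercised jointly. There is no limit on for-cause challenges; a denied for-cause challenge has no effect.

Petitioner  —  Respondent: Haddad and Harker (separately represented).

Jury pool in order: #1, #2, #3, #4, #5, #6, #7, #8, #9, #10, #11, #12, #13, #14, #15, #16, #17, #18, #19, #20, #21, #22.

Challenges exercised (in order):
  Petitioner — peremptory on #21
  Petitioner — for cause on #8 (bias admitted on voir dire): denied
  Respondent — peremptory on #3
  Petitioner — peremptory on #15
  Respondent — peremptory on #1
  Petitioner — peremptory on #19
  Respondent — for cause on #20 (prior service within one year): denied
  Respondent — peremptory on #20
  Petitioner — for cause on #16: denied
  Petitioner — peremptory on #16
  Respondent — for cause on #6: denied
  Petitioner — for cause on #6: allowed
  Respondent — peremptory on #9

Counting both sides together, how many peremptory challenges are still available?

Petitioner allotment: 6. Respondent allotment: 6 base + 2 multi-party = 8.
Petitioner peremptories used: #21, #15, #19, #16 — 4 (for-cause on #8, #16, #6 don't count).
Respondent peremptories used: #3, #1, #20, #9 — 4 (for-cause on #20, #6 don't count).
Remaining: (6 − 4) + (8 − 4) = 6.

6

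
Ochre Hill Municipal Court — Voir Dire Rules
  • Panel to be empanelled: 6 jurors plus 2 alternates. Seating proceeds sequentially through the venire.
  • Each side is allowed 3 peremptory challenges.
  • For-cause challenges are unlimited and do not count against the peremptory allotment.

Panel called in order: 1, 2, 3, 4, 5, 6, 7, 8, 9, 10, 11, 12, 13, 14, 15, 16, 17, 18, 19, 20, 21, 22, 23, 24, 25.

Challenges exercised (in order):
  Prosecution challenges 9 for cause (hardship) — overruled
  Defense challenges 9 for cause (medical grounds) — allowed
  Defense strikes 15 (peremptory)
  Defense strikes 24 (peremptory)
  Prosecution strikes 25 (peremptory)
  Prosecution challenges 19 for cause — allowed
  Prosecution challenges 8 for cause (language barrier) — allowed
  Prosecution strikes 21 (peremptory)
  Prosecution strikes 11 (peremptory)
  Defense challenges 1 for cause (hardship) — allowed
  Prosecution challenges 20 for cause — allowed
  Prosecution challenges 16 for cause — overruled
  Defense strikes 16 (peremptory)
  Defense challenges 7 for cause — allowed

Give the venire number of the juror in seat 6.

10

Removed: #1, #7, #8, #9, #11, #15, #16, #19, #20, #21, #24, #25.
Filling seats in venire order through position 6: #2, #3, #4, #5, #6, #10.
So seat 6 is #10.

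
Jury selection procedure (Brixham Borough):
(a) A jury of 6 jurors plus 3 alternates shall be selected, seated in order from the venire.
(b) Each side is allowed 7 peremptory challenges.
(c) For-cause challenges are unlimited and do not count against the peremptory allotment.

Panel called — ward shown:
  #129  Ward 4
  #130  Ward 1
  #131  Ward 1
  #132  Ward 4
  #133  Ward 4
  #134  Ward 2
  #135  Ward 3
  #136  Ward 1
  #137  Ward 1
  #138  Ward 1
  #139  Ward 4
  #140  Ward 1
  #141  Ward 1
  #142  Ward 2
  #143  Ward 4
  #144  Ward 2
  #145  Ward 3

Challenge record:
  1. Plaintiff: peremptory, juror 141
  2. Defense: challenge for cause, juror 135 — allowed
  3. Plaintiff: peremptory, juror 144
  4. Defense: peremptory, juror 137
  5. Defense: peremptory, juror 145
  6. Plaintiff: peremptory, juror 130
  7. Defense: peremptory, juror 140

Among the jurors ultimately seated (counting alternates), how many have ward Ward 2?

2

Removed: #130, #135, #137, #140, #141, #144, #145.
Seated (9 incl. alternates): #129, #131, #132, #133, #134, #136, #138, #139, #142.
Of those, in Ward 2: #134, #142 → 2.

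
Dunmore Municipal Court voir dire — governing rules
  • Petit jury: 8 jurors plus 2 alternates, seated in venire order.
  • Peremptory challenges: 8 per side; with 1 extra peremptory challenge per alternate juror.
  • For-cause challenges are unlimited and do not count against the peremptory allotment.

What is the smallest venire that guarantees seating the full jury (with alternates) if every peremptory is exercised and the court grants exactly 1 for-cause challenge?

31

Seats to fill: 8 + 2 alternates = 10.
Peremptories: 8 + 1×2 = 10 per side × 2 sides = 20.
For-cause removals: 1.
Minimum venire: 10 + 20 + 1 = 31.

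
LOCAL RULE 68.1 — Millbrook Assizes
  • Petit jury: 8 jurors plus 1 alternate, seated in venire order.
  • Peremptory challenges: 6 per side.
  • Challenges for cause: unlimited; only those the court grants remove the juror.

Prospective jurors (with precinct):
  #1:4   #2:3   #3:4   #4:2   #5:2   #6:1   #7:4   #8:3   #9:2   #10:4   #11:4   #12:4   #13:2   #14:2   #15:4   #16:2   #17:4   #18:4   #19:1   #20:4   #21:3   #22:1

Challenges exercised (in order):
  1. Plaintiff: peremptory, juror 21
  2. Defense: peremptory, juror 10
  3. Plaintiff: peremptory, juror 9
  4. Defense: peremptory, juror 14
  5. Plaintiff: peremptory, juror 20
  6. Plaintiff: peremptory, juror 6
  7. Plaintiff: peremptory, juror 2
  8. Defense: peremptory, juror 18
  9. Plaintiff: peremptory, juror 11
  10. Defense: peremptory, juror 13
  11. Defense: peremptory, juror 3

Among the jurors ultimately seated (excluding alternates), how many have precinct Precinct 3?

Removed: #2, #3, #6, #9, #10, #11, #13, #14, #18, #20, #21.
Seated jurors 1–8: #1, #4, #5, #7, #8, #12, #15, #16 (alternates #17 not counted).
Of those, in Precinct 3: #8 → 1.

1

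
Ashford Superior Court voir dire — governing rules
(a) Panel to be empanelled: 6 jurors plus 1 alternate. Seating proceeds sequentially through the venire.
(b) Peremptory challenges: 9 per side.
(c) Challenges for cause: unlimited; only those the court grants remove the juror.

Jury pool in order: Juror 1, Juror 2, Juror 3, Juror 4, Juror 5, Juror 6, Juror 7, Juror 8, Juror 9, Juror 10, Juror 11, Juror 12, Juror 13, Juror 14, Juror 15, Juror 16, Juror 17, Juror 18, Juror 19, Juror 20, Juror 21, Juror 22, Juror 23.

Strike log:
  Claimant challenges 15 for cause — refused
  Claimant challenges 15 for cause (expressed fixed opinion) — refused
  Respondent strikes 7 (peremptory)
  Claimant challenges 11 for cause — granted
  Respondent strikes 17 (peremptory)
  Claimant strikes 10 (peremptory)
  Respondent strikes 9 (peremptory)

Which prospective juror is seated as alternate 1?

Removed: #7, #9, #10, #11, #17. (#15 stays — for-cause denied.)
Seating in order: seats 1–6 → #1, #2, #3, #4, #5, #6; alternates → #8.
So alternate 1 is #8.

8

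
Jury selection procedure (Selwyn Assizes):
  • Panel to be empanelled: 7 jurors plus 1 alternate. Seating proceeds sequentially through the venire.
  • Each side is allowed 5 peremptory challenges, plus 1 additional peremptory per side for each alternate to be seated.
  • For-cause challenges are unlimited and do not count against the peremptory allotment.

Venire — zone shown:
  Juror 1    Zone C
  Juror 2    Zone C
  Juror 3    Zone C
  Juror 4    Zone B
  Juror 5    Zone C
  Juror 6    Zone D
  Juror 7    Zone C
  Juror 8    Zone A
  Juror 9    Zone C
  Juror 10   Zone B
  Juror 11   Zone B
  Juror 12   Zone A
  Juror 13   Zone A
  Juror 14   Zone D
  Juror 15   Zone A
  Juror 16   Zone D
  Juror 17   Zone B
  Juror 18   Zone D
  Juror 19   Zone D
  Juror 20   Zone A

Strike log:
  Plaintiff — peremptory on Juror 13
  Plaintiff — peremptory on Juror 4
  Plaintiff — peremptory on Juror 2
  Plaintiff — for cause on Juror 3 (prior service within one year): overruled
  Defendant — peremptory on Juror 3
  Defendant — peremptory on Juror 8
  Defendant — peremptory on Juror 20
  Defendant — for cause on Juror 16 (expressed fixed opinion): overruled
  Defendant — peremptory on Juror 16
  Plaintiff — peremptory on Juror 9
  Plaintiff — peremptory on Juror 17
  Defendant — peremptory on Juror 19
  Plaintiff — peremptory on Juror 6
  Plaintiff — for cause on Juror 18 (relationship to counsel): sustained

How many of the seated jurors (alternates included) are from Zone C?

Removed: #2, #3, #4, #6, #8, #9, #13, #16, #17, #18, #19, #20.
Seated (8 incl. alternates): #1, #5, #7, #10, #11, #12, #14, #15.
Of those, in Zone C: #1, #5, #7 → 3.

3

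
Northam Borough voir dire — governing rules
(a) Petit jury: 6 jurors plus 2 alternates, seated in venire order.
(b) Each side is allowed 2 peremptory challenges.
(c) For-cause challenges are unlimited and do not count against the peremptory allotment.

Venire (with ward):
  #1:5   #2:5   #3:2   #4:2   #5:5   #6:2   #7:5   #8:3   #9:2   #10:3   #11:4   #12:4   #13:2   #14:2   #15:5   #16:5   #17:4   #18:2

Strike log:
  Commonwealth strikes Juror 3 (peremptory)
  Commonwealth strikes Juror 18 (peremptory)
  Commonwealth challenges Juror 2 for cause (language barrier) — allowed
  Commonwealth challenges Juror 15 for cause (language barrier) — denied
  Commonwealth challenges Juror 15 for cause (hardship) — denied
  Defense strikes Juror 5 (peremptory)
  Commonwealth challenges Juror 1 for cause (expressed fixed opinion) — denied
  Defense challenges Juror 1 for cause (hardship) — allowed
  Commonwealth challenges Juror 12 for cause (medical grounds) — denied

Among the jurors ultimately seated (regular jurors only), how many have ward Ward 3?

Removed: #1, #2, #3, #5, #18.
Seated jurors 1–6: #4, #6, #7, #8, #9, #10 (alternates #11, #12 not counted).
Of those, in Ward 3: #8, #10 → 2.

2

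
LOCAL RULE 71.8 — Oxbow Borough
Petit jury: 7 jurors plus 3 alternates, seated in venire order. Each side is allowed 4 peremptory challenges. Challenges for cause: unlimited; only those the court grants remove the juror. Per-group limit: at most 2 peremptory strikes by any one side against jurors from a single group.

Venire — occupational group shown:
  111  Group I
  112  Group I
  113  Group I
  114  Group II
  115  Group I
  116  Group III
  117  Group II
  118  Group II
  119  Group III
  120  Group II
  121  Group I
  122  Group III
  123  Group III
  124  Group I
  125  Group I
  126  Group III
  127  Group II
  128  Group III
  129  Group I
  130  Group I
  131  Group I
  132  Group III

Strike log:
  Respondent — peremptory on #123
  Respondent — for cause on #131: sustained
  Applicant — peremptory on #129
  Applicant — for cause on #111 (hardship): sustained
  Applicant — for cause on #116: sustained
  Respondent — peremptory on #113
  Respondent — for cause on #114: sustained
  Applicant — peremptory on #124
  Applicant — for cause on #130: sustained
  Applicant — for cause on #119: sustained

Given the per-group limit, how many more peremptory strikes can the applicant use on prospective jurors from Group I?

0

Applicant peremptories so far: #129, #124 — 2 of 4 used, 2 left overall.
Against Group I: #129, #124 — 2 used; per-group cap 2 leaves 0.
Binding limit: min(2, 0) = 0.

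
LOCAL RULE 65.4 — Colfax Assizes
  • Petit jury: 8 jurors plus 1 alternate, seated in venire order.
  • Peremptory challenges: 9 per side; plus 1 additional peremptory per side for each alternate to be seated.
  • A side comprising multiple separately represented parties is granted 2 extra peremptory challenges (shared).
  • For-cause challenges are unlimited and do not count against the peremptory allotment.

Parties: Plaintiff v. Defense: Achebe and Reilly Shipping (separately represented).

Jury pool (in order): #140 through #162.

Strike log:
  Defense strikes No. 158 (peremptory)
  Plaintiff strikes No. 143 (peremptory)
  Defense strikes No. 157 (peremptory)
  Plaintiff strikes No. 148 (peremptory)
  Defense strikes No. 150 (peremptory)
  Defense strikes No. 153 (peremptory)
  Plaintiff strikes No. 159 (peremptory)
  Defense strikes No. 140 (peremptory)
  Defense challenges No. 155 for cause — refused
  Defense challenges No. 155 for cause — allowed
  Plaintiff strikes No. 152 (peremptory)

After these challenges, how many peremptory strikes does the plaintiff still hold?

6

Plaintiff allotment: 9 base + 1 × 1 alternate = 10.
Plaintiff peremptories used: #143, #148, #159, #152 — 4.
Remaining: 10 − 4 = 6.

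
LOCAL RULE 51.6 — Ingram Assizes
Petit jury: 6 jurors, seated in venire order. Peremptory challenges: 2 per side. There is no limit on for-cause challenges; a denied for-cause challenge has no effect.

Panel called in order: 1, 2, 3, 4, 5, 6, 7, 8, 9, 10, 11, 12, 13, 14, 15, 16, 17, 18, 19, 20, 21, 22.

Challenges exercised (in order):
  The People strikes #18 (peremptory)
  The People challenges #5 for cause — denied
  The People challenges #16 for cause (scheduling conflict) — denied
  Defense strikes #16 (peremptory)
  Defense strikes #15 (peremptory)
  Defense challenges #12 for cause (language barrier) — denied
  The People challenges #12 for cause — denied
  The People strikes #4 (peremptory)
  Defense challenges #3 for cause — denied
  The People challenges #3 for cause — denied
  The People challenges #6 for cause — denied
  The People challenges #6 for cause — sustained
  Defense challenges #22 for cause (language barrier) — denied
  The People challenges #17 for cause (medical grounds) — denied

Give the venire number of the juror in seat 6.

8

Removed: #4, #6, #15, #16, #18. (#3, #5, #12, #17, #22 stay — for-cause denied.)
Seating in order: seats 1–6 → #1, #2, #3, #5, #7, #8.
So seat 6 is #8.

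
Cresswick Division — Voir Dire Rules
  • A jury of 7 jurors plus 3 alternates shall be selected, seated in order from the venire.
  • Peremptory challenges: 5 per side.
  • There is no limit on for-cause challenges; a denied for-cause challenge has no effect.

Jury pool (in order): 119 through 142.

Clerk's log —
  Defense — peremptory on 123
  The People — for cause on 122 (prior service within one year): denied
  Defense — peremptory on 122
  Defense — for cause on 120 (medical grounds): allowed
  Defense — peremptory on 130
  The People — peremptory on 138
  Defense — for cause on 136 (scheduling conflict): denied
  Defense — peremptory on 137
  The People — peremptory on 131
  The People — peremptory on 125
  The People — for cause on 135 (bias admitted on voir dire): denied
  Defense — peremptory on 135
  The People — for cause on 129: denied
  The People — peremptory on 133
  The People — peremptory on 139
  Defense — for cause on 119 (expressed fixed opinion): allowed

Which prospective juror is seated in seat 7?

Removed: #119, #120, #122, #123, #125, #130, #131, #133, #135, #137, #138, #139. (#129, #136 stay — for-cause denied.)
Filling seats in venire order through position 7: #121, #124, #126, #127, #128, #129, #132.
So seat 7 is #132.

132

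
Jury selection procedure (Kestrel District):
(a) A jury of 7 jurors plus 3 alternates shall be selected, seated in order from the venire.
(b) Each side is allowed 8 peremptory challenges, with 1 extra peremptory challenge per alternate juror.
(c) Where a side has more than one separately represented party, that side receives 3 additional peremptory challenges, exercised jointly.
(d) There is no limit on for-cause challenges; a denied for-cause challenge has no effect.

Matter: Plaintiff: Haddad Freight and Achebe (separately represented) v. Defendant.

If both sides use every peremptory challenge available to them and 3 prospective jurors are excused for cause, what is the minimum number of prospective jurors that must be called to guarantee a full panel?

Seats to fill: 7 + 3 alternates = 10.
Peremptories — Plaintiff: 8 + 1×3 + 3 = 14; Defendant: 8 + 1×3 = 11; total 25.
For-cause removals: 3.
Minimum venire: 10 + 25 + 3 = 38.

38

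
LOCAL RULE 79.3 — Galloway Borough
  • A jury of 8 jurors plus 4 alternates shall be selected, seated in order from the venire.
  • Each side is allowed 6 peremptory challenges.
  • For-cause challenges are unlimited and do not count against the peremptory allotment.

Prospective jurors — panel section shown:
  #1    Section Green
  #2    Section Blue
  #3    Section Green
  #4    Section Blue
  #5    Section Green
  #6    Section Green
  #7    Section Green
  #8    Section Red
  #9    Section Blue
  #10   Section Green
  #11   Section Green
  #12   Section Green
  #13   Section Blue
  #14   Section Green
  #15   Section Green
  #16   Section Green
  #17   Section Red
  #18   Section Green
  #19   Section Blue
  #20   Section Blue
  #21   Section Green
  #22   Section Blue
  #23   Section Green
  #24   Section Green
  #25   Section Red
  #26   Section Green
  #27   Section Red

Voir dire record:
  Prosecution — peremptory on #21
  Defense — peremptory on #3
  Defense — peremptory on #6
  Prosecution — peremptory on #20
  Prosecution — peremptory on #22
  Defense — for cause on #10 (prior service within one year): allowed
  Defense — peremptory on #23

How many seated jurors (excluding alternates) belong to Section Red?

1

Removed: #3, #6, #10, #20, #21, #22, #23.
Seated jurors 1–8: #1, #2, #4, #5, #7, #8, #9, #11 (alternates #12, #13, #14, #15 not counted).
Of those, in Section Red: #8 → 1.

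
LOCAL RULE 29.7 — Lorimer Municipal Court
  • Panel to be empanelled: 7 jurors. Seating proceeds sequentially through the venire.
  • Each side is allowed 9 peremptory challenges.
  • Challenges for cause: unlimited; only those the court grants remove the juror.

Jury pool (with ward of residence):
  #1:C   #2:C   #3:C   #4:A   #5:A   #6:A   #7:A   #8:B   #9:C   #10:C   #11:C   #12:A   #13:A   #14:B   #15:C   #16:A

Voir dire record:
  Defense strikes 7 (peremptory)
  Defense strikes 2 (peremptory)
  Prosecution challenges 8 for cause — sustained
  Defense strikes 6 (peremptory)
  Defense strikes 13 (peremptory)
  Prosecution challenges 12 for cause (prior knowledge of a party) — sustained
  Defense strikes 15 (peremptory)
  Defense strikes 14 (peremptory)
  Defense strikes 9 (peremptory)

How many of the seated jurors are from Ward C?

Removed: #2, #6, #7, #8, #9, #12, #13, #14, #15.
Seated jurors 1–7: #1, #3, #4, #5, #10, #11, #16.
Of those, in Ward C: #1, #3, #10, #11 → 4.

4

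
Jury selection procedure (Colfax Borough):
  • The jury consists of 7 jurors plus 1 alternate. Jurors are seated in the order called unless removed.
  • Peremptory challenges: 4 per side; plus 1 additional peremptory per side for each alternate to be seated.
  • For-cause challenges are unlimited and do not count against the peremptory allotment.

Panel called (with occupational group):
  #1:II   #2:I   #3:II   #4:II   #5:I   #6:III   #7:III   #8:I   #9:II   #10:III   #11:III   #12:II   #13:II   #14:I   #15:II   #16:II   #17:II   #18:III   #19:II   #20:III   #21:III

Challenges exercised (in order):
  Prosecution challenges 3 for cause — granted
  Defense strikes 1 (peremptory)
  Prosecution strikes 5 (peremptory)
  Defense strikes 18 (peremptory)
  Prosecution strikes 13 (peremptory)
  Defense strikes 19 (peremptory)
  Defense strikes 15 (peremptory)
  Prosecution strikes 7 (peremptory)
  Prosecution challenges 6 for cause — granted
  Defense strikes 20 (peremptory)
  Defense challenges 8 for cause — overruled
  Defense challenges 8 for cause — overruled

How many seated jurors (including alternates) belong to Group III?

2

Removed: #1, #3, #5, #6, #7, #13, #15, #18, #19, #20.
Seated (8 incl. alternates): #2, #4, #8, #9, #10, #11, #12, #14.
Of those, in Group III: #10, #11 → 2.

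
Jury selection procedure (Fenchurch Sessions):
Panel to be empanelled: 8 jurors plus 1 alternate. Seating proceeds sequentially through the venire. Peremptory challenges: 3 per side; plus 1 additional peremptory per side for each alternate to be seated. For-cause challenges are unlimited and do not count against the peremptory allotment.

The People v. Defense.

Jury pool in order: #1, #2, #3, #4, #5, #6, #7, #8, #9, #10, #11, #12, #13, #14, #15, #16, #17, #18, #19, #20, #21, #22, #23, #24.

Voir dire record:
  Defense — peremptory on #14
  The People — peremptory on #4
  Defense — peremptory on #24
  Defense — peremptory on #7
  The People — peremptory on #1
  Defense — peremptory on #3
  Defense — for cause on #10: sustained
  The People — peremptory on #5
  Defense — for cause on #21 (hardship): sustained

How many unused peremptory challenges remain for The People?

The People allotment: 3 base + 1 × 1 alternate = 4.
The People peremptories used: #4, #1, #5 — 3.
Remaining: 4 − 3 = 1.

1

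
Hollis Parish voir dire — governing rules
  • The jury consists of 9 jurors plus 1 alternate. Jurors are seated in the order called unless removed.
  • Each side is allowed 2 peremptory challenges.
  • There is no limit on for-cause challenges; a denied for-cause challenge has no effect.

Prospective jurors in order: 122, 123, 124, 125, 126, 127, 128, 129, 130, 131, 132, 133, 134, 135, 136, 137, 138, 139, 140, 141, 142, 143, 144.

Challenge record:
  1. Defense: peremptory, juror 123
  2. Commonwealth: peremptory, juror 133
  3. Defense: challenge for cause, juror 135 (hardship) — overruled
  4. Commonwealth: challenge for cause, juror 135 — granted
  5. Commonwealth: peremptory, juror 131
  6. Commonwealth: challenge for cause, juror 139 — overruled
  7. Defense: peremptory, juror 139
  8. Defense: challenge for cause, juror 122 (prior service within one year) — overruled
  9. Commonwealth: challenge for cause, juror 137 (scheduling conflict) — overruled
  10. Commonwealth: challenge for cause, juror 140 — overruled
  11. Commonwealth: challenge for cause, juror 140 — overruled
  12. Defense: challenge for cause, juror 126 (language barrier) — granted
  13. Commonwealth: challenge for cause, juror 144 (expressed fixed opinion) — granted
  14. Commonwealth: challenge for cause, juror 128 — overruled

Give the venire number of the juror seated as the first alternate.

136

Removed: #123, #126, #131, #133, #135, #139, #144. (#122, #128, #137, #140 stay — for-cause denied.)
Seating in order: seats 1–9 → #122, #124, #125, #127, #128, #129, #130, #132, #134; alternates → #136.
So alternate 1 is #136.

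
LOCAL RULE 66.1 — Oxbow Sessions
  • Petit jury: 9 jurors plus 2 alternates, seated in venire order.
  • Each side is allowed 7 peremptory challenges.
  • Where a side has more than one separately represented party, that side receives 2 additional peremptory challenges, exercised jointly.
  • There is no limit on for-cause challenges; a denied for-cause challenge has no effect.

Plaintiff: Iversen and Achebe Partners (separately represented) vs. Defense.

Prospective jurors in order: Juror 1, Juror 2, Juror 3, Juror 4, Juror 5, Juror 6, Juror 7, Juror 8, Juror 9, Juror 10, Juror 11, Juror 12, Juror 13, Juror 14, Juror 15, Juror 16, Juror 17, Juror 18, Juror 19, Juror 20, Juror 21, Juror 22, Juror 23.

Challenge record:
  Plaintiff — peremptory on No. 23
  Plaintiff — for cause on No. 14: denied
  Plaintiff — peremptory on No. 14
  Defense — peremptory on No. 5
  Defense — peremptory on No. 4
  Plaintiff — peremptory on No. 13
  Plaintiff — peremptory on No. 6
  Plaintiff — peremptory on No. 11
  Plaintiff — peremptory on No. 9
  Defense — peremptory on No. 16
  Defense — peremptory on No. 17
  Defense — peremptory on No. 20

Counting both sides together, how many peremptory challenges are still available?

5

Plaintiff allotment: 7 base + 2 multi-party = 9. Defense allotment: 7.
Plaintiff peremptories used: #23, #14, #13, #6, #11, #9 — 6 (the for-cause on #14 doesn't count).
Defense peremptories used: #5, #4, #16, #17, #20 — 5.
Remaining: (9 − 6) + (7 − 5) = 5.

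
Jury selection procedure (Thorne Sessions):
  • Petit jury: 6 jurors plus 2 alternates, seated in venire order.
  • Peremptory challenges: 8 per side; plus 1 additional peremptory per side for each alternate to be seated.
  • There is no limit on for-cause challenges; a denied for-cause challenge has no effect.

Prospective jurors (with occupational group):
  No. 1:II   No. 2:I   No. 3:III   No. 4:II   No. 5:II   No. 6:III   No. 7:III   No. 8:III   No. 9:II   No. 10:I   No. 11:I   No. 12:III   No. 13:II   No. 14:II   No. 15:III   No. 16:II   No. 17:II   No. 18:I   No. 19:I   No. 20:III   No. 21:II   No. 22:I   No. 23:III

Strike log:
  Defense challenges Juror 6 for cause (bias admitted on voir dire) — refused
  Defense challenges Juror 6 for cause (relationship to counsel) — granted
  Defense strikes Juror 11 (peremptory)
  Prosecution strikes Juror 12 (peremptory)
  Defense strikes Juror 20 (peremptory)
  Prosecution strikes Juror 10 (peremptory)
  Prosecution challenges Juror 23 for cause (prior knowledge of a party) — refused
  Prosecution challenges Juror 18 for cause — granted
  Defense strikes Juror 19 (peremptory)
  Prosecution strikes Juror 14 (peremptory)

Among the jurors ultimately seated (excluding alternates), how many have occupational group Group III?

Removed: #6, #10, #11, #12, #14, #18, #19, #20.
Seated jurors 1–6: #1, #2, #3, #4, #5, #7 (alternates #8, #9 not counted).
Of those, in Group III: #3, #7 → 2.

2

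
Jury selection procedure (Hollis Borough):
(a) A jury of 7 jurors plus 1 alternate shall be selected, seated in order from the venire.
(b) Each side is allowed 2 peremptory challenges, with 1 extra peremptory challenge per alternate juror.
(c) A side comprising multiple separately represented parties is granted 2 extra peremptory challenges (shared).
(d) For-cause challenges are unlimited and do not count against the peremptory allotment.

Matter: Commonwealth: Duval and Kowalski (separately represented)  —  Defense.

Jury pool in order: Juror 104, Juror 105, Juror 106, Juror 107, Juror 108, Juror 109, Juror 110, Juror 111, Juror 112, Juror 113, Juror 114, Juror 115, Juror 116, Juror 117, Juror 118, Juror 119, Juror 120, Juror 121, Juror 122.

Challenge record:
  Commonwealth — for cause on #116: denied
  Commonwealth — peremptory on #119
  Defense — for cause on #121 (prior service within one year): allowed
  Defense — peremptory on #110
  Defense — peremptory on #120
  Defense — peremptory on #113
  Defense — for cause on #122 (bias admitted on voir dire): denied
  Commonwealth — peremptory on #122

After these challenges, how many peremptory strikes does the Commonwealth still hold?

Commonwealth allotment: 2 base + 1 × 1 alternate + 2 multi-party = 5.
Commonwealth peremptories used: #119, #122 — 2 (the for-cause on #116 doesn't count).
Remaining: 5 − 2 = 3.

3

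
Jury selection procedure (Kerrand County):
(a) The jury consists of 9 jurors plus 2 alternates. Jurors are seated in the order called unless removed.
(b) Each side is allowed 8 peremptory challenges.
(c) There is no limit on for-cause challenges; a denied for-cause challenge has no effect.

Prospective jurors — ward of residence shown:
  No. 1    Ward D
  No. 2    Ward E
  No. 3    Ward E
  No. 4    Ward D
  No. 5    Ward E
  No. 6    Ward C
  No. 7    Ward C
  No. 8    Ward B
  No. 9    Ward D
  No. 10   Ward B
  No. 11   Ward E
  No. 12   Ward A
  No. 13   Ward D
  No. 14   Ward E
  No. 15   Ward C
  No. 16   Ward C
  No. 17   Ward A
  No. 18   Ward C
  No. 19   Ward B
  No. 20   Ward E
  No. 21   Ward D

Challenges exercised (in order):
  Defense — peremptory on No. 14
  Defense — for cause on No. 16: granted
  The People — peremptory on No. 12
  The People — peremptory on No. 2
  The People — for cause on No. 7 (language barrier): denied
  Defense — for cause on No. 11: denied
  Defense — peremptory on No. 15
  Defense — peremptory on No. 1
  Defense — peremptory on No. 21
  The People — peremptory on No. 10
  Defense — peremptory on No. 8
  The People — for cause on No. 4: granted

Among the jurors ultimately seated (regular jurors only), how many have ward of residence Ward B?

0

Removed: #1, #2, #4, #8, #10, #12, #14, #15, #16, #21.
Seated jurors 1–9: #3, #5, #6, #7, #9, #11, #13, #17, #18 (alternates #19, #20 not counted).
None of those are in Ward B → 0.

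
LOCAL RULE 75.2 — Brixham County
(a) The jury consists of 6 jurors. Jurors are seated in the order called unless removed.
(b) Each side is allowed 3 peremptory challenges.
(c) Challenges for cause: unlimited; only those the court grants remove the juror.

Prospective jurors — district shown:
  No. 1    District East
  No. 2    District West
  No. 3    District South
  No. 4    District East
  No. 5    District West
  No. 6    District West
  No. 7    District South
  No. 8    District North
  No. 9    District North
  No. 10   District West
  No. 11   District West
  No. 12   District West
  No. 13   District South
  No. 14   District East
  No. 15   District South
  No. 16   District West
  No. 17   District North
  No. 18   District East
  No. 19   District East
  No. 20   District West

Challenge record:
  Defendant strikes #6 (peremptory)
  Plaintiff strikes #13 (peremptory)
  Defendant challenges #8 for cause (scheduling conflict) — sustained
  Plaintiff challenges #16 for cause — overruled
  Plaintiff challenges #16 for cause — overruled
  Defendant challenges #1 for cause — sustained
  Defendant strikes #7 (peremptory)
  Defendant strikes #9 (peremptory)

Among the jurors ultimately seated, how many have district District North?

Removed: #1, #6, #7, #8, #9, #13.
Seated jurors 1–6: #2, #3, #4, #5, #10, #11.
None of those are in District North → 0.

0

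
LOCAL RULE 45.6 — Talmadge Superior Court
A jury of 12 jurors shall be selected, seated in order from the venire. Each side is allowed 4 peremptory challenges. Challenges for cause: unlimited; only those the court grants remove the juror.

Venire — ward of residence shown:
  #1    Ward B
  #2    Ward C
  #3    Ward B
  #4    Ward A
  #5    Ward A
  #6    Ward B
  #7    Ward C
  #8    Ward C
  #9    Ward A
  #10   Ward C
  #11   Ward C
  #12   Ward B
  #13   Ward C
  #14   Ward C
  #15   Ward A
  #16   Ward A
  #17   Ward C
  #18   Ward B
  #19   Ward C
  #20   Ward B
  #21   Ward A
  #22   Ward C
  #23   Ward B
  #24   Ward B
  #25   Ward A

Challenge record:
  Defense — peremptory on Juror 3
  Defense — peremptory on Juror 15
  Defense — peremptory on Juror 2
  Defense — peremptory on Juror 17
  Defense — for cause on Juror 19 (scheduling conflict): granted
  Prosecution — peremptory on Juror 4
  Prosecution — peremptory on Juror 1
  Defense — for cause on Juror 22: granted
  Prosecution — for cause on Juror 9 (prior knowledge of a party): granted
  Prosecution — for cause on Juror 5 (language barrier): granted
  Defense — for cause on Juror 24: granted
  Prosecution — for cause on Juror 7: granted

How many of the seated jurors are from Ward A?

Removed: #1, #2, #3, #4, #5, #7, #9, #15, #17, #19, #22, #24.
Seated jurors 1–12: #6, #8, #10, #11, #12, #13, #14, #16, #18, #20, #21, #23.
Of those, in Ward A: #16, #21 → 2.

2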